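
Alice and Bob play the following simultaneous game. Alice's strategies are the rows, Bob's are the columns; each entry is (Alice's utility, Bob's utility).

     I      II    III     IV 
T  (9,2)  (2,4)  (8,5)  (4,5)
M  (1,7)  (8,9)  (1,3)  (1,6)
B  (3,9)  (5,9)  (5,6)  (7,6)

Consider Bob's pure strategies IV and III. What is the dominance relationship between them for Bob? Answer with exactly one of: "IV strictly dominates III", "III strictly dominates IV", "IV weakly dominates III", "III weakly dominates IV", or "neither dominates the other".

IV's payoffs vs III's, by Alice's action — T: 5=5, M: 6>3, B: 6=6.
IV is at least as good everywhere and strictly better somewhere (tied only at T, B), so IV weakly but not strictly dominates III.

IV weakly dominates III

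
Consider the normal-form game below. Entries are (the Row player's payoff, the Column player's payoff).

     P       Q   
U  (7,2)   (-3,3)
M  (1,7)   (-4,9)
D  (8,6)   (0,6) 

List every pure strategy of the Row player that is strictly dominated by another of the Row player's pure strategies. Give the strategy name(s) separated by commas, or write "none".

U, M

D strictly dominates U — P: 8>7, Q: 0>-3.
M is strictly dominated by U (P: 7>1, Q: -3>-4).
Nothing dominates D: U at P (8>7); M at P (8>1).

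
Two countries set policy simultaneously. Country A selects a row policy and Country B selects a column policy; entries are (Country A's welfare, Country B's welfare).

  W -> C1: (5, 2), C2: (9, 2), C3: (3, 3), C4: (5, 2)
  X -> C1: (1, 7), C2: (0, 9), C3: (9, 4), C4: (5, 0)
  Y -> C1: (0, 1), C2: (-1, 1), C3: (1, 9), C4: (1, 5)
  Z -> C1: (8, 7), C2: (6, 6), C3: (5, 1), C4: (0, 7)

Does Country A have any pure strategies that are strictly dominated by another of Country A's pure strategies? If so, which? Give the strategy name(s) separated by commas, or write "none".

W: no other strategy beats it everywhere (X at C1 (5>1); Y at C1 (5>0); Z at C2 (9>6)).
Nothing dominates X: W at C3 (9>3); Y at C1 (1>0); Z at C3 (9>5).
W strictly dominates Y — C1: 5>0, C2: 9>-1, C3: 3>1, C4: 5>1.
Nothing dominates Z: W at C1 (8>5); X at C1 (8>1); Y at C1 (8>0).

Y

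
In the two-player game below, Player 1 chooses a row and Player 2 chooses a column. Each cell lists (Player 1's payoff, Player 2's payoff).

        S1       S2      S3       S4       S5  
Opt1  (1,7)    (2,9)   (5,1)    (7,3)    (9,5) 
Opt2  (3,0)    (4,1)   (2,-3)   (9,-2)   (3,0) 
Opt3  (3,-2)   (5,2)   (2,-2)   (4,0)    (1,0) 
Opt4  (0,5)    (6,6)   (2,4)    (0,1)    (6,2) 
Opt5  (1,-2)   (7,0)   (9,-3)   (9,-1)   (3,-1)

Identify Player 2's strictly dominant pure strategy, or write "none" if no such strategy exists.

S2

S2 vs S1: Opt1: 9>7, Opt2: 1>0, Opt3: 2>-2, Opt4: 6>5, Opt5: 0>-2.
S2 vs S3: Opt1: 9>1, Opt2: 1>-3, Opt3: 2>-2, Opt4: 6>4, Opt5: 0>-3.
S2 vs S4: Opt1: 9>3, Opt2: 1>-2, Opt3: 2>0, Opt4: 6>1, Opt5: 0>-1.
S2 vs S5: Opt1: 9>5, Opt2: 1>0, Opt3: 2>0, Opt4: 6>2, Opt5: 0>-1.
S2 strictly beats every other strategy against every opponent action, so it is strictly dominant.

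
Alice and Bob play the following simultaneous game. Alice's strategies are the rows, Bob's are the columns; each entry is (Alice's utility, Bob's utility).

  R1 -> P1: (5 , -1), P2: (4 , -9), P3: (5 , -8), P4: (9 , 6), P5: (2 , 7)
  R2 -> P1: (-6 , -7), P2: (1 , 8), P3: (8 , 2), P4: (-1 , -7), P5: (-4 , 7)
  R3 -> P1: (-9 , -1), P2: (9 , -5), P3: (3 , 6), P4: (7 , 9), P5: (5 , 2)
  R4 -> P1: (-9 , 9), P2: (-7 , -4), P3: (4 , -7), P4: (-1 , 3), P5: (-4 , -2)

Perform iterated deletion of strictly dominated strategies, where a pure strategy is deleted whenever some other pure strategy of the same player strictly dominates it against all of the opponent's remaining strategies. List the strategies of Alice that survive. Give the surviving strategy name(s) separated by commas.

Row R4 is eliminated: R1 beats it against every remaining column (P1: 5>-9, P2: 4>-7, P3: 5>4, P4: 9>-1, P5: 2>-4).
Column P1 is eliminated: P5 beats it against every remaining row (R1: 7>-1, R2: 7>-7, R3: 2>-1).
Among the remaining strategies, none is strictly dominated by another pure strategy of the same player, so the elimination stops.
Surviving strategies — Alice: {R1, R2, R3}; Bob: {P2, P3, P4, P5}.

R1, R2, R3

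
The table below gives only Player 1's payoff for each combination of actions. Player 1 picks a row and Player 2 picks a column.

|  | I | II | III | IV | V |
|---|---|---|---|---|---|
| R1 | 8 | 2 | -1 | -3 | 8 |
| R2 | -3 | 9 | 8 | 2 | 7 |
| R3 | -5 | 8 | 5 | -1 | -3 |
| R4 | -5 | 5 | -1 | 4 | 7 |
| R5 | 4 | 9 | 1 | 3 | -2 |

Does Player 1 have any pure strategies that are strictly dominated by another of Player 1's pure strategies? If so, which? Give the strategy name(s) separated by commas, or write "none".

R3

Nothing dominates R1: R2 at I (8>-3); R3 at I (8>-5); R4 at I (8>-5); R5 at I (8>4).
Nothing dominates R2: R1 at II (9>2); R3 at I (-3>-5); R4 at I (-3>-5); R5 at II (9=9).
R3: dominated, since R2 does at least as well everywhere (I: -3>-5, II: 9>8, III: 8>5, IV: 2>-1, V: 7>-3).
R4: no other strategy beats it everywhere (R1 at II (5>2); R2 at IV (4>2); R3 at I (-5=-5); R5 at IV (4>3)).
Nothing dominates R5: R1 at II (9>2); R2 at I (4>-3); R3 at I (4>-5); R4 at I (4>-5).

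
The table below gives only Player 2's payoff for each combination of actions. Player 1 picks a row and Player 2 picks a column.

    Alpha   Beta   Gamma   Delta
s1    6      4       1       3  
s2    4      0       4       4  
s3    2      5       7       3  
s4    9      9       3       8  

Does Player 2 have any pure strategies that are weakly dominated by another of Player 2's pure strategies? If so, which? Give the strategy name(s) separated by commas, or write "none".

none

Nothing dominates Alpha: Beta at s1 (6>4); Gamma at s1 (6>1); Delta at s1 (6>3).
Nothing dominates Beta: Alpha at s3 (5>2); Gamma at s1 (4>1); Delta at s1 (4>3).
Gamma is not dominated — it holds its own against Alpha at s3 (7>2); Beta at s2 (4>0); Delta at s3 (7>3).
Delta: no other strategy beats it everywhere (Alpha at s3 (3>2); Beta at s2 (4>0); Gamma at s1 (3>1)).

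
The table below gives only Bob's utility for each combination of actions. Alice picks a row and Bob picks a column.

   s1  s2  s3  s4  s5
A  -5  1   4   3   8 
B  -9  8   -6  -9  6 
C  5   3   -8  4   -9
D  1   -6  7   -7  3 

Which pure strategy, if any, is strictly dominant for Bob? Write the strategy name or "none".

none

s1 fails to dominate s2 at A (-5<1).
s2 fails to dominate s1 at C (3<5).
s3 fails to dominate s1 at C (-8<5).
s4 fails to dominate s1 at B (-9=-9).
s5 fails to dominate s1 at C (-9<5).
No single strategy dominates all the others.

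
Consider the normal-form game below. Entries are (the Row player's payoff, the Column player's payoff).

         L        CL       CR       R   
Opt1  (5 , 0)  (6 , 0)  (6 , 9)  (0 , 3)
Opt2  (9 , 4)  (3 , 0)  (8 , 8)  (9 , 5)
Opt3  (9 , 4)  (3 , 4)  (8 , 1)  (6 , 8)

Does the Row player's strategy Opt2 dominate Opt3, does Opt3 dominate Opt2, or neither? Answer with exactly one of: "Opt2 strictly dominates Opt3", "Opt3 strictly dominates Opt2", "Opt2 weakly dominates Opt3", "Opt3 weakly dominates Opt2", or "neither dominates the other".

Opt2 weakly dominates Opt3

Opt2's payoffs vs Opt3's, by the Column player's action — L: 9=9, CL: 3=3, CR: 8=8, R: 9>6.
Opt2 is at least as good everywhere and strictly better somewhere (tied only at L, CL, CR), so Opt2 weakly but not strictly dominates Opt3.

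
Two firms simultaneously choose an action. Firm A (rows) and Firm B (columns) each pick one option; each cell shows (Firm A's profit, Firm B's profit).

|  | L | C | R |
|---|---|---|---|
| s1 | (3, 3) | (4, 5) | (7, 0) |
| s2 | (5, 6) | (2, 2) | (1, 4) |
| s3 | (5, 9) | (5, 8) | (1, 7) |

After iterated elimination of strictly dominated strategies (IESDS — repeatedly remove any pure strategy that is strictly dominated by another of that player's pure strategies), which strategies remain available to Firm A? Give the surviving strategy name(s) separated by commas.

Firm B's strategy R is strictly dominated by L (s1: 3>0, s2: 6>4, s3: 9>7) and is removed.
Firm A's strategy s1 is strictly dominated by s3 (L: 5>3, C: 5>4) and is removed.
For Firm B, L strictly dominates C on the remaining rows (s2: 6>2, s3: 9>8); eliminate C.
Among the remaining strategies, none is strictly dominated by another pure strategy of the same player, so the elimination stops.
Surviving strategies — Firm A: {s2, s3}; Firm B: {L}.

s2, s3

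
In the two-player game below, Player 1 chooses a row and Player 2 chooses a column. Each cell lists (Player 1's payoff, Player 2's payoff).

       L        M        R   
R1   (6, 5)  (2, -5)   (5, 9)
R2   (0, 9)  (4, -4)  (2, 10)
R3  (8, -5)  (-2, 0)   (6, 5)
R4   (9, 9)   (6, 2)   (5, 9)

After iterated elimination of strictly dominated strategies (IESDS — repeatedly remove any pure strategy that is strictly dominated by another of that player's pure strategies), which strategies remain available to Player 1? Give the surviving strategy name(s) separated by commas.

Player 1's strategy R2 is strictly dominated by R4 (L: 9>0, M: 6>4, R: 5>2) and is removed.
Column M is eliminated: R beats it against every remaining row (R1: 9>-5, R3: 5>0, R4: 9>2).
Row R1 is eliminated: R3 beats it against every remaining column (L: 8>6, R: 6>5).
Among the remaining strategies, none is strictly dominated by another pure strategy of the same player, so the elimination stops.
Surviving strategies — Player 1: {R3, R4}; Player 2: {L, R}.

R3, R4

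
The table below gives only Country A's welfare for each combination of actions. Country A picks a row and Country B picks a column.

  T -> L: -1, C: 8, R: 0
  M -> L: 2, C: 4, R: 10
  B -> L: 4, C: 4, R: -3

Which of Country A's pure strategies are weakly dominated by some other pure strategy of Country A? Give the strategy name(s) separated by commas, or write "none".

none

T is not dominated — it holds its own against M at C (8>4); B at C (8>4).
M: no other strategy beats it everywhere (T at L (2>-1); B at R (10>-3)).
Nothing dominates B: T at L (4>-1); M at L (4>2).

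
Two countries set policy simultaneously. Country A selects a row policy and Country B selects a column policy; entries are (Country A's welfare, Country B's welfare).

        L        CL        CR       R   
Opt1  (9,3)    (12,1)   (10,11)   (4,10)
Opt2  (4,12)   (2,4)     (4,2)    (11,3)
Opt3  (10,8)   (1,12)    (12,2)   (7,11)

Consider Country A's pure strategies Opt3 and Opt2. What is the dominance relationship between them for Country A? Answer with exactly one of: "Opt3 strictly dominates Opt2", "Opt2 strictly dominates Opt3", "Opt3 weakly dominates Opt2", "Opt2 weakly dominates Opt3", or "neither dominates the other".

neither dominates the other

Opt3's payoffs vs Opt2's, by Country B's action — L: 10>4, CL: 1<2, CR: 12>4, R: 7<11.
Opt3 does better at L, CR but worse at CL, R; neither strategy dominates the other.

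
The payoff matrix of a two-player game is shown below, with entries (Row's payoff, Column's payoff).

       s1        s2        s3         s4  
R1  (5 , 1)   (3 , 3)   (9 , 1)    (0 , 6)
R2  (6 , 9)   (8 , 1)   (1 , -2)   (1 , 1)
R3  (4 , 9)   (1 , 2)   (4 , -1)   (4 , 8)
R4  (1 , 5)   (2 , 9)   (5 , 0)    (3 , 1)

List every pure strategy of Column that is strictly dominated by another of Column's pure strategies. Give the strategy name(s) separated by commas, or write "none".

Nothing dominates s1: s2 at R2 (9>1); s3 at R1 (1=1); s4 at R2 (9>1).
s2: no other strategy beats it everywhere (s1 at R1 (3>1); s3 at R1 (3>1); s4 at R2 (1=1)).
s3: dominated, since s2 does at least as well everywhere (R1: 3>1, R2: 1>-2, R3: 2>-1, R4: 9>0).
Nothing dominates s4: s1 at R1 (6>1); s2 at R1 (6>3); s3 at R1 (6>1).

s3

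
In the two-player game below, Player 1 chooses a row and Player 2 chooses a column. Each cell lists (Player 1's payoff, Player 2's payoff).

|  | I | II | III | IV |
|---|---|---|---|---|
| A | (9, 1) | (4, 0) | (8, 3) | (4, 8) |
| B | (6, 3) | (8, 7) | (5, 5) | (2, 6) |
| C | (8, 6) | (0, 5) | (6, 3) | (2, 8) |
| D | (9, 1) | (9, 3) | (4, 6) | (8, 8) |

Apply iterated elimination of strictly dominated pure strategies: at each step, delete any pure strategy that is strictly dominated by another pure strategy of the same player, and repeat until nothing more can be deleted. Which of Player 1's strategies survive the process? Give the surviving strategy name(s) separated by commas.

Row C is eliminated: A beats it against every remaining column (I: 9>8, II: 4>0, III: 8>6, IV: 4>2).
For Player 2, III strictly dominates I on the remaining rows (A: 3>1, B: 5>3, D: 6>1); eliminate I.
Column III is eliminated: IV beats it against every remaining row (A: 8>3, B: 6>5, D: 8>6).
Row A is eliminated: D beats it against every remaining column (II: 9>4, IV: 8>4).
Row B is eliminated: D beats it against every remaining column (II: 9>8, IV: 8>2).
Column II is eliminated: IV beats it against every remaining row (D: 8>3).
Among the remaining strategies, none is strictly dominated by another pure strategy of the same player, so the elimination stops.
Surviving strategies — Player 1: {D}; Player 2: {IV}.

D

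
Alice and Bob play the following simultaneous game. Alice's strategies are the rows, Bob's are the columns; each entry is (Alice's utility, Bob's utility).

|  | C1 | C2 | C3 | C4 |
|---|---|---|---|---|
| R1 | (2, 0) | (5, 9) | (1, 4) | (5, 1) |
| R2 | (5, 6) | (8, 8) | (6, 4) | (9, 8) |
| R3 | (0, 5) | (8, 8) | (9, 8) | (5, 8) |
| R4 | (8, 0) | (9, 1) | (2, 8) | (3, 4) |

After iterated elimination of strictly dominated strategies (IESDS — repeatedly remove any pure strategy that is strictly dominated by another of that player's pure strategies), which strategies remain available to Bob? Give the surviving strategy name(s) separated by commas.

For Alice, R2 strictly dominates R1 on the remaining columns (C1: 5>2, C2: 8>5, C3: 6>1, C4: 9>5); eliminate R1.
For Bob, C2 strictly dominates C1 on the remaining rows (R2: 8>6, R3: 8>5, R4: 1>0); eliminate C1.
Among the remaining strategies, none is strictly dominated by another pure strategy of the same player, so the elimination stops.
Surviving strategies — Alice: {R2, R3, R4}; Bob: {C2, C3, C4}.

C2, C3, C4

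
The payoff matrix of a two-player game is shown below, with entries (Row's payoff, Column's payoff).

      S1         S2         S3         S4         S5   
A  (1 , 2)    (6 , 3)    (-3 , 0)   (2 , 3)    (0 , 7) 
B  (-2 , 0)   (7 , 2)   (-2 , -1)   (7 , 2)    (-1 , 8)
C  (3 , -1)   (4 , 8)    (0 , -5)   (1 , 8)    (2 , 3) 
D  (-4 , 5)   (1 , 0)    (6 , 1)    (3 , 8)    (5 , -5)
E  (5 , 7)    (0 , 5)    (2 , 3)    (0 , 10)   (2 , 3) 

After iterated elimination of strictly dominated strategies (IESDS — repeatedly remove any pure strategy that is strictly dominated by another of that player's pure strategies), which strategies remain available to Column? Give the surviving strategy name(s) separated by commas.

S2, S4, S5

Column S1 is eliminated: S4 beats it against every remaining row (A: 3>2, B: 2>0, C: 8>-1, D: 8>5, E: 10>7).
Row E is eliminated: D beats it against every remaining column (S2: 1>0, S3: 6>2, S4: 3>0, S5: 5>2).
For Column, S4 strictly dominates S3 on the remaining rows (A: 3>0, B: 2>-1, C: 8>-5, D: 8>1); eliminate S3.
Among the remaining strategies, none is strictly dominated by another pure strategy of the same player, so the elimination stops.
Surviving strategies — Row: {A, B, C, D}; Column: {S2, S4, S5}.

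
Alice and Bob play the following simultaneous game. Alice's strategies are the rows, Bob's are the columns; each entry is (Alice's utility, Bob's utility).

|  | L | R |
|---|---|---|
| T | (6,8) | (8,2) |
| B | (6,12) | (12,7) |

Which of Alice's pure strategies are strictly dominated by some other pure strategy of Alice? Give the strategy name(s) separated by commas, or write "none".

T is not dominated — it holds its own against B at L (6=6).
B: no other strategy beats it everywhere (T at L (6=6)).

none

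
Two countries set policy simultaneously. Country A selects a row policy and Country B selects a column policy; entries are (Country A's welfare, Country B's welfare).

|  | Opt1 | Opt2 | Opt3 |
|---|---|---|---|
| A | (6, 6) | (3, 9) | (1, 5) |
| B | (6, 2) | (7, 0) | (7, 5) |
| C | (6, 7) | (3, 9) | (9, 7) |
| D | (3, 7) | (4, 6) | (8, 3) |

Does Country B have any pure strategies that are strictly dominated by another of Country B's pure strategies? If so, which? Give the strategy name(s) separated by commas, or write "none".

none

Nothing dominates Opt1: Opt2 at B (2>0); Opt3 at A (6>5).
Opt2: no other strategy beats it everywhere (Opt1 at A (9>6); Opt3 at A (9>5)).
Opt3: no other strategy beats it everywhere (Opt1 at B (5>2); Opt2 at B (5>0)).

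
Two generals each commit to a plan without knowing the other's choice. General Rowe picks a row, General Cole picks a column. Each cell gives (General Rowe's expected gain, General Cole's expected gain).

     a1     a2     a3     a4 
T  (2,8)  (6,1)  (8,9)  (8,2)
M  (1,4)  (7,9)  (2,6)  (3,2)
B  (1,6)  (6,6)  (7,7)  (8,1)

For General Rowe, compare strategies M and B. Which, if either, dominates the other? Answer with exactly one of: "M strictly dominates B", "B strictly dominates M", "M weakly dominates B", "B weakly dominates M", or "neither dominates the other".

Compare M to B across every action of General Cole: a1: 1=1, a2: 7>6, a3: 2<7, a4: 3<8.
M does better at a2 but worse at a3, a4; neither strategy dominates the other.

neither dominates the other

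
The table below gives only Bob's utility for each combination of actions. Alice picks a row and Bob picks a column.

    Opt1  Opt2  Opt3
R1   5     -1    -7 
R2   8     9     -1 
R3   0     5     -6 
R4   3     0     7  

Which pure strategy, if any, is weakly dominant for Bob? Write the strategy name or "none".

none

Opt1 fails to dominate Opt2 at R2 (8<9).
Opt2 fails to dominate Opt1 at R1 (-1<5).
Opt3 fails to dominate Opt1 at R1 (-7<5).
No single strategy dominates all the others.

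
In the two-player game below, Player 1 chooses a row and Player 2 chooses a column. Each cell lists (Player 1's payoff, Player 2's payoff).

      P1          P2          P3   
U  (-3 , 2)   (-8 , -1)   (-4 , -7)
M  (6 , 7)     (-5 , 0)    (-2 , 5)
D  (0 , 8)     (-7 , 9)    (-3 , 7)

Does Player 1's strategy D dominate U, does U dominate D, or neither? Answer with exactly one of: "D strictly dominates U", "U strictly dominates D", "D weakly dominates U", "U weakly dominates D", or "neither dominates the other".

D strictly dominates U

D's payoffs vs U's, by Player 2's action — P1: 0>-3, P2: -7>-8, P3: -3>-4.
D gives a strictly higher payoff against each opponent action, so D strictly dominates U.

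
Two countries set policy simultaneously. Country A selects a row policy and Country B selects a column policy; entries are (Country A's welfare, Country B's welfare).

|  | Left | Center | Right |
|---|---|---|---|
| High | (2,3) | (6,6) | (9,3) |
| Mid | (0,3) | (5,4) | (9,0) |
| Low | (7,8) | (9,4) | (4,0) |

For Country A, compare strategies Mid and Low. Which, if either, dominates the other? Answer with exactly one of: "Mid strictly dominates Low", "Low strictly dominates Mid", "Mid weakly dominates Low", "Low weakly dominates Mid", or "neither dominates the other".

Mid's payoffs vs Low's, by Country B's action — Left: 0<7, Center: 5<9, Right: 9>4.
Mid does better at Right but worse at Left, Center; neither strategy dominates the other.

neither dominates the other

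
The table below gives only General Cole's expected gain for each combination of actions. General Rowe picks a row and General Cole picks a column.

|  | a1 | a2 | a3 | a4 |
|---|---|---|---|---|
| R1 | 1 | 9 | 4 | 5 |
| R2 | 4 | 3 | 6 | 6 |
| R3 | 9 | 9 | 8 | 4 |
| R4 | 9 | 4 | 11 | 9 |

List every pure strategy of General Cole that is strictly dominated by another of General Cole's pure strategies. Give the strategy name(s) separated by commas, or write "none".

a1 is not dominated — it holds its own against a2 at R2 (4>3); a3 at R3 (9>8); a4 at R3 (9>4).
a2 is not dominated — it holds its own against a1 at R1 (9>1); a3 at R1 (9>4); a4 at R1 (9>5).
Nothing dominates a3: a1 at R1 (4>1); a2 at R2 (6>3); a4 at R2 (6=6).
a4: no other strategy beats it everywhere (a1 at R1 (5>1); a2 at R2 (6>3); a3 at R1 (5>4)).

none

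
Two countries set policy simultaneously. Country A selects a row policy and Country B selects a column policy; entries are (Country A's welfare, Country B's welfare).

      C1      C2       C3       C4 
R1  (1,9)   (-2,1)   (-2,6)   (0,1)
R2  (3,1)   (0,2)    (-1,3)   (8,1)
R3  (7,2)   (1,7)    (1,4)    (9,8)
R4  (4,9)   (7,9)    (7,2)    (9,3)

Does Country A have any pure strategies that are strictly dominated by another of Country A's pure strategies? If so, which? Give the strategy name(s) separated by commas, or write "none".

R1, R2

R1: dominated, since R2 does at least as well everywhere (C1: 3>1, C2: 0>-2, C3: -1>-2, C4: 8>0).
R2: dominated, since R3 does at least as well everywhere (C1: 7>3, C2: 1>0, C3: 1>-1, C4: 9>8).
R3 is not dominated — it holds its own against R1 at C1 (7>1); R2 at C1 (7>3); R4 at C1 (7>4).
Nothing dominates R4: R1 at C1 (4>1); R2 at C1 (4>3); R3 at C2 (7>1).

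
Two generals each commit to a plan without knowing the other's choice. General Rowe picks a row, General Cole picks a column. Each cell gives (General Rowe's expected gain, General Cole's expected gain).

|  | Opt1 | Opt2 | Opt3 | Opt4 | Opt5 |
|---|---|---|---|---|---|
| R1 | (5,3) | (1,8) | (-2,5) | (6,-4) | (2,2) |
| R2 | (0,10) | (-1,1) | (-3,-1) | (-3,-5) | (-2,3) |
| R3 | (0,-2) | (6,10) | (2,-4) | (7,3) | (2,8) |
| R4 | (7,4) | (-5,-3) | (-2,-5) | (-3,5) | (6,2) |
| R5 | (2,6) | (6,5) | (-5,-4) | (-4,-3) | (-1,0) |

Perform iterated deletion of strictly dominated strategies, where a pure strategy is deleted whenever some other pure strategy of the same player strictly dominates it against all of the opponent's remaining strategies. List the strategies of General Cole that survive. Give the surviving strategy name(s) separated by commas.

General Rowe's strategy R2 is strictly dominated by R1 (Opt1: 5>0, Opt2: 1>-1, Opt3: -2>-3, Opt4: 6>-3, Opt5: 2>-2) and is removed.
General Cole's strategy Opt3 is strictly dominated by Opt2 (R1: 8>5, R3: 10>-4, R4: -3>-5, R5: 5>-4) and is removed.
Among the remaining strategies, none is strictly dominated by another pure strategy of the same player, so the elimination stops.
Surviving strategies — General Rowe: {R1, R3, R4, R5}; General Cole: {Opt1, Opt2, Opt4, Opt5}.

Opt1, Opt2, Opt4, Opt5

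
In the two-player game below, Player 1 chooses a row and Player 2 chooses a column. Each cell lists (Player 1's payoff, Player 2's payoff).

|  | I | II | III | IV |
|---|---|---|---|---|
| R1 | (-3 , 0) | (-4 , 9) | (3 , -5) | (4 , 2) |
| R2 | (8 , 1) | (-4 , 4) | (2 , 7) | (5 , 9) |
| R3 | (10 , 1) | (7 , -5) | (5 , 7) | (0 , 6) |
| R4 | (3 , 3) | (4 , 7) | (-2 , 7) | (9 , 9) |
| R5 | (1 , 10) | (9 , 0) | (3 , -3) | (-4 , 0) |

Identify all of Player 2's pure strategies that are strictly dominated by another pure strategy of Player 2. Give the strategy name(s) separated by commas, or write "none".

none

I: no other strategy beats it everywhere (II at R3 (1>-5); III at R1 (0>-5); IV at R5 (10>0)).
Nothing dominates II: I at R1 (9>0); III at R1 (9>-5); IV at R1 (9>2).
III is not dominated — it holds its own against I at R2 (7>1); II at R2 (7>4); IV at R3 (7>6).
Nothing dominates IV: I at R1 (2>0); II at R2 (9>4); III at R1 (2>-5).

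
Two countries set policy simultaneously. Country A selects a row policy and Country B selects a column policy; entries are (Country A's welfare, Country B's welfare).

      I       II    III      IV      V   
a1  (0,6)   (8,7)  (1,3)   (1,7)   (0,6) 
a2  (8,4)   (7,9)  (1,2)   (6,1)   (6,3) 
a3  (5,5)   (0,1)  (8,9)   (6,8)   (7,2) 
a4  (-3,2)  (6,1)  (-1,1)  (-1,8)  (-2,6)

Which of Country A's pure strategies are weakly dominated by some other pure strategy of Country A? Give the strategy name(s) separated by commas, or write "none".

a4

a1: no other strategy beats it everywhere (a2 at II (8>7); a3 at II (8>0); a4 at I (0>-3)).
Nothing dominates a2: a1 at I (8>0); a3 at I (8>5); a4 at I (8>-3).
a3: no other strategy beats it everywhere (a1 at I (5>0); a2 at III (8>1); a4 at I (5>-3)).
a4 is weakly dominated by a1 (I: 0>-3, II: 8>6, III: 1>-1, IV: 1>-1, V: 0>-2).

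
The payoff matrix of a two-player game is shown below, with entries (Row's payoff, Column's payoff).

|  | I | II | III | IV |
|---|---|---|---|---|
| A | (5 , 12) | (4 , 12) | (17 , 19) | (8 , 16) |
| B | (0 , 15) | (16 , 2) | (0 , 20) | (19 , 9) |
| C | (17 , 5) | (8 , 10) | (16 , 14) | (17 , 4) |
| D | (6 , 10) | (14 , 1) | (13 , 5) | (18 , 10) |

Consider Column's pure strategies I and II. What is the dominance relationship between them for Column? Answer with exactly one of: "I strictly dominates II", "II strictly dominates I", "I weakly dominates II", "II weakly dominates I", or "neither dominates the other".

neither dominates the other

Compare I to II across each opponent action: A: 12=12, B: 15>2, C: 5<10, D: 10>1.
I does better at B, D but worse at C; neither strategy dominates the other.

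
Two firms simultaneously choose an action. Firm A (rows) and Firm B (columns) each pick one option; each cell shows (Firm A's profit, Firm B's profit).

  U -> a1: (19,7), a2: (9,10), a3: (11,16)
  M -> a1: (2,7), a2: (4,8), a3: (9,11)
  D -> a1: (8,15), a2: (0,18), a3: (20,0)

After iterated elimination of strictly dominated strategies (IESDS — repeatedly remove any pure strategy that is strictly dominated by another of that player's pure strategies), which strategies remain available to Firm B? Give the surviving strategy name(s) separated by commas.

a2, a3

For Firm A, U strictly dominates M on the remaining columns (a1: 19>2, a2: 9>4, a3: 11>9); eliminate M.
Firm B's strategy a1 is strictly dominated by a2 (U: 10>7, D: 18>15) and is removed.
Among the remaining strategies, none is strictly dominated by another pure strategy of the same player, so the elimination stops.
Surviving strategies — Firm A: {U, D}; Firm B: {a2, a3}.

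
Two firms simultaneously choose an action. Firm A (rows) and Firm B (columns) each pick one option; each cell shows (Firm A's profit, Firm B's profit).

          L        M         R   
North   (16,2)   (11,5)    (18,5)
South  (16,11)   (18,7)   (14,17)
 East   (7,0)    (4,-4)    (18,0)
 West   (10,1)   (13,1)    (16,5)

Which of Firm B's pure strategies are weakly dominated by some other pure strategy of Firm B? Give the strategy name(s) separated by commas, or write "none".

L is weakly dominated by R (North: 5>2, South: 17>11, East: 0=0, West: 5>1).
R weakly dominates M — North: 5=5, South: 17>7, East: 0>-4, West: 5>1.
R is not dominated — it holds its own against L at North (5>2); M at South (17>7).

L, M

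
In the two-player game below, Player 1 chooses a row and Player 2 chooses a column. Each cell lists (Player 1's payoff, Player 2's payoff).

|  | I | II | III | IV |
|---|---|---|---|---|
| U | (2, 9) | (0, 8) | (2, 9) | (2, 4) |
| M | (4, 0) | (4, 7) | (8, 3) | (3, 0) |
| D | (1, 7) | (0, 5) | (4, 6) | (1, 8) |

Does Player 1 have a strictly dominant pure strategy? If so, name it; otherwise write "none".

M

M vs U: I: 4>2, II: 4>0, III: 8>2, IV: 3>2.
M vs D: I: 4>1, II: 4>0, III: 8>4, IV: 3>1.
M strictly beats every other strategy against every opponent action, so it is strictly dominant.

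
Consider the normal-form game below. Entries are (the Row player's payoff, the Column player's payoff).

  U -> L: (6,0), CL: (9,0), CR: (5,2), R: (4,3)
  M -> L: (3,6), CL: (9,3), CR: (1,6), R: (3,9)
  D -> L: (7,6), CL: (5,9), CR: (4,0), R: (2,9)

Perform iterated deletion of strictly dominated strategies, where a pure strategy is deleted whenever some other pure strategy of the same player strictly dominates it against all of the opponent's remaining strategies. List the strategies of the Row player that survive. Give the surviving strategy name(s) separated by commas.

Column L is eliminated: R beats it against every remaining row (U: 3>0, M: 9>6, D: 9>6).
The Row player's strategy D is strictly dominated by U (CL: 9>5, CR: 5>4, R: 4>2) and is removed.
The Column player's strategy CL is strictly dominated by CR (U: 2>0, M: 6>3) and is removed.
For the Row player, U strictly dominates M on the remaining columns (CR: 5>1, R: 4>3); eliminate M.
Column CR is eliminated: R beats it against every remaining row (U: 3>2).
Among the remaining strategies, none is strictly dominated by another pure strategy of the same player, so the elimination stops.
Surviving strategies — the Row player: {U}; the Column player: {R}.

U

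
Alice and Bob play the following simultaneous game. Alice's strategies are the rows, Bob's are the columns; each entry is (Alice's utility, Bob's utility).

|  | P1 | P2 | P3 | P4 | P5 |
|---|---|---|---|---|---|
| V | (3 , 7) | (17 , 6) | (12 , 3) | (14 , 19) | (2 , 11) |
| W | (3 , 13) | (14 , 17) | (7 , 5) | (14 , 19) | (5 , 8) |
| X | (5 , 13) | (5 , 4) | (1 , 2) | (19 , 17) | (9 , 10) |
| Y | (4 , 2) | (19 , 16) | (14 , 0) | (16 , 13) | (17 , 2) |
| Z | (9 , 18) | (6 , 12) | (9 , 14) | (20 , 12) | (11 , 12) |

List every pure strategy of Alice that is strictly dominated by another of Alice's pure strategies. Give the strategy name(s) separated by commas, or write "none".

Y strictly dominates V — P1: 4>3, P2: 19>17, P3: 14>12, P4: 16>14, P5: 17>2.
W: dominated, since Y does at least as well everywhere (P1: 4>3, P2: 19>14, P3: 14>7, P4: 16>14, P5: 17>5).
Z strictly dominates X — P1: 9>5, P2: 6>5, P3: 9>1, P4: 20>19, P5: 11>9.
Nothing dominates Y: V at P1 (4>3); W at P1 (4>3); X at P2 (19>5); Z at P2 (19>6).
Z is not dominated — it holds its own against V at P1 (9>3); W at P1 (9>3); X at P1 (9>5); Y at P1 (9>4).

V, W, X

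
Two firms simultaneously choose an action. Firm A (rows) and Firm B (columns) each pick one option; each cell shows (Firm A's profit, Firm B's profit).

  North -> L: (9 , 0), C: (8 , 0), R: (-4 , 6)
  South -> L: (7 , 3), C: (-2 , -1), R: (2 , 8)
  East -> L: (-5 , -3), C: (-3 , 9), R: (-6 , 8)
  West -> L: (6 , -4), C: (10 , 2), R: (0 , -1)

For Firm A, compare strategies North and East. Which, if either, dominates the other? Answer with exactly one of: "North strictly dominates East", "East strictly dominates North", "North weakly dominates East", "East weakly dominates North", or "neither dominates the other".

North's payoffs vs East's, by Firm B's action — L: 9>-5, C: 8>-3, R: -4>-6.
Every comparison favours North, so North strictly dominates East.

North strictly dominates East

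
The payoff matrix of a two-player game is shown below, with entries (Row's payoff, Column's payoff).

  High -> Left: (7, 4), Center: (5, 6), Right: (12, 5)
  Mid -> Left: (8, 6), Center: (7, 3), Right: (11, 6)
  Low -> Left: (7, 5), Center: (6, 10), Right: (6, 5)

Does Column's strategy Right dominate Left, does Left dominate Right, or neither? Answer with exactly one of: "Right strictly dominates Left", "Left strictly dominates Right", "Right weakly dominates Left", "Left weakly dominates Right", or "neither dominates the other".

Right weakly dominates Left

Compare Right to Left across each choice by Row: High: 5>4, Mid: 6=6, Low: 5=5.
Right is at least as good everywhere and strictly better somewhere (tied only at Mid, Low), so Right weakly but not strictly dominates Left.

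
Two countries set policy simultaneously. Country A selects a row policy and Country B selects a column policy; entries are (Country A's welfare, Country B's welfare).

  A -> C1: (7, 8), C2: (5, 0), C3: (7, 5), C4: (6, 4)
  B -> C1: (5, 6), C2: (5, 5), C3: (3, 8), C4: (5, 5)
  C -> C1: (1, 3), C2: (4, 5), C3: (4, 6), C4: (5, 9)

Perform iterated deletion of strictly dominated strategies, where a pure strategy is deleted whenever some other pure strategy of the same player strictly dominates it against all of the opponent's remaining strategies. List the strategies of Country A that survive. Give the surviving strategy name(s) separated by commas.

Country A's strategy C is strictly dominated by A (C1: 7>1, C2: 5>4, C3: 7>4, C4: 6>5) and is removed.
Column C2 is eliminated: C1 beats it against every remaining row (A: 8>0, B: 6>5).
Country A's strategy B is strictly dominated by A (C1: 7>5, C3: 7>3, C4: 6>5) and is removed.
For Country B, C1 strictly dominates C3 on the remaining rows (A: 8>5); eliminate C3.
Country B's strategy C4 is strictly dominated by C1 (A: 8>4) and is removed.
Among the remaining strategies, none is strictly dominated by another pure strategy of the same player, so the elimination stops.
Surviving strategies — Country A: {A}; Country B: {C1}.

A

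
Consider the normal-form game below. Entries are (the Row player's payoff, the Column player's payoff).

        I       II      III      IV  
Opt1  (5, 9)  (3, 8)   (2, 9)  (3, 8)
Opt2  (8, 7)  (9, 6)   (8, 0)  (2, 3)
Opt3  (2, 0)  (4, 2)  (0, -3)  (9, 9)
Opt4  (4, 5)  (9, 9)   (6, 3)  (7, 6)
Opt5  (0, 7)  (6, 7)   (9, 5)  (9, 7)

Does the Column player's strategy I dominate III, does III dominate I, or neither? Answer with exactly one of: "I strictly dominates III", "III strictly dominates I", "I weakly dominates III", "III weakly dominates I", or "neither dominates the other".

Compare I to III across every action of the Row player: Opt1: 9=9, Opt2: 7>0, Opt3: 0>-3, Opt4: 5>3, Opt5: 7>5.
I is at least as good everywhere and strictly better somewhere (tied only at Opt1), so I weakly but not strictly dominates III.

I weakly dominates III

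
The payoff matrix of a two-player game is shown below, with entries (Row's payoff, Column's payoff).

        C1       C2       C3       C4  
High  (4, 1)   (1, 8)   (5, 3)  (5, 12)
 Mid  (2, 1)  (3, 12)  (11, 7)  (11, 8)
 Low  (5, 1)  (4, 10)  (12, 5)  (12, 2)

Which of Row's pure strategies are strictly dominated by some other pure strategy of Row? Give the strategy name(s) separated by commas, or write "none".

High, Mid

Low strictly dominates High — C1: 5>4, C2: 4>1, C3: 12>5, C4: 12>5.
Mid: dominated, since Low does at least as well everywhere (C1: 5>2, C2: 4>3, C3: 12>11, C4: 12>11).
Low: no other strategy beats it everywhere (High at C1 (5>4); Mid at C1 (5>2)).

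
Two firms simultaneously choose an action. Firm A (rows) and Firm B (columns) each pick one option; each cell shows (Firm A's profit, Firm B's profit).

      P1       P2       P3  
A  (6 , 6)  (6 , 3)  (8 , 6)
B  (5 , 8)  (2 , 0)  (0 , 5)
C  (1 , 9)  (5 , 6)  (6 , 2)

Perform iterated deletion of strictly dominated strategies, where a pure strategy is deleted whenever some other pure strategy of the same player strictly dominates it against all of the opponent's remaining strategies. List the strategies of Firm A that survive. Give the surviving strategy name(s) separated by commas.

Firm A's strategy B is strictly dominated by A (P1: 6>5, P2: 6>2, P3: 8>0) and is removed.
For Firm A, A strictly dominates C on the remaining columns (P1: 6>1, P2: 6>5, P3: 8>6); eliminate C.
Firm B's strategy P2 is strictly dominated by P1 (A: 6>3) and is removed.
Among the remaining strategies, none is strictly dominated by another pure strategy of the same player, so the elimination stops.
Surviving strategies — Firm A: {A}; Firm B: {P1, P3}.

A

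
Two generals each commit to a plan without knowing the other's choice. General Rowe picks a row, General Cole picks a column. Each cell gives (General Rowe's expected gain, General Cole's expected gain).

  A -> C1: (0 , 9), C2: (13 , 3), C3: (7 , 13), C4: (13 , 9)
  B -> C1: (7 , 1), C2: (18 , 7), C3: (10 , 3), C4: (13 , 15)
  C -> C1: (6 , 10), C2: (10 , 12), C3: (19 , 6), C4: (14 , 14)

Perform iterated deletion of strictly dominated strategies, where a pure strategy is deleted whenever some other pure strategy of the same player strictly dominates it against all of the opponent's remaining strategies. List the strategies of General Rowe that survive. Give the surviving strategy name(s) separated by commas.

C

General Cole's strategy C2 is strictly dominated by C4 (A: 9>3, B: 15>7, C: 14>12) and is removed.
Row A is eliminated: C beats it against every remaining column (C1: 6>0, C3: 19>7, C4: 14>13).
For General Cole, C4 strictly dominates C1 on the remaining rows (B: 15>1, C: 14>10); eliminate C1.
For General Rowe, C strictly dominates B on the remaining columns (C3: 19>10, C4: 14>13); eliminate B.
Column C3 is eliminated: C4 beats it against every remaining row (C: 14>6).
Among the remaining strategies, none is strictly dominated by another pure strategy of the same player, so the elimination stops.
Surviving strategies — General Rowe: {C}; General Cole: {C4}.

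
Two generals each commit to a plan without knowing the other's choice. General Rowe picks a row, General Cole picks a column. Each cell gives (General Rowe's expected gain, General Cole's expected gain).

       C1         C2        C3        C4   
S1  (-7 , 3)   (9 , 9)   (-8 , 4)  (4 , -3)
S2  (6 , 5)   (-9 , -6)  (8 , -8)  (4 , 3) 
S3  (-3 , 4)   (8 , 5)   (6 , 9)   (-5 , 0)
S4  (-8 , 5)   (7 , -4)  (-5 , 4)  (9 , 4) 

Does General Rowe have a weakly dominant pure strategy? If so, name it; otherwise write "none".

S1 fails to dominate S2 at C1 (-7<6).
S2 fails to dominate S1 at C2 (-9<9).
S3 fails to dominate S1 at C2 (8<9).
S4 fails to dominate S1 at C1 (-8<-7).
No single strategy dominates all the others.

none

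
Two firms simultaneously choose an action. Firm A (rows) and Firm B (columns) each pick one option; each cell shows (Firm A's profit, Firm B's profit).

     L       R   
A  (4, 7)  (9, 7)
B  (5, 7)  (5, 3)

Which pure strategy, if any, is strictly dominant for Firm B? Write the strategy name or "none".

none

L fails to dominate R at A (7=7).
R fails to dominate L at A (7=7).
No single strategy dominates all the others.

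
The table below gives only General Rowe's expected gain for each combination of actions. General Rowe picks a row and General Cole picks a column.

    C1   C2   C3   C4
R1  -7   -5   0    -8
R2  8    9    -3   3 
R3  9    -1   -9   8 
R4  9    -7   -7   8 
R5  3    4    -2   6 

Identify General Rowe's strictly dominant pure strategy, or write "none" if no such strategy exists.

none

R1 fails to dominate R2 at C1 (-7<8).
R2 fails to dominate R1 at C3 (-3<0).
R3 fails to dominate R1 at C3 (-9<0).
R4 fails to dominate R1 at C2 (-7<-5).
R5 fails to dominate R1 at C3 (-2<0).
No single strategy dominates all the others.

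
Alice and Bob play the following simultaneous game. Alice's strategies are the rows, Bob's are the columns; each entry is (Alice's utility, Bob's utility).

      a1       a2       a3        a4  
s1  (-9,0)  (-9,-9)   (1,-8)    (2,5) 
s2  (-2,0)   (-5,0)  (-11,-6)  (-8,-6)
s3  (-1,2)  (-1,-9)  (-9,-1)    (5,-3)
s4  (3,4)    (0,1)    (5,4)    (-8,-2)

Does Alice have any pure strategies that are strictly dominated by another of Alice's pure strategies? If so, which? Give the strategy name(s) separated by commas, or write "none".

s1 is not dominated — it holds its own against s2 at a3 (1>-11); s3 at a3 (1>-9); s4 at a4 (2>-8).
s3 strictly dominates s2 — a1: -1>-2, a2: -1>-5, a3: -9>-11, a4: 5>-8.
s3: no other strategy beats it everywhere (s1 at a1 (-1>-9); s2 at a1 (-1>-2); s4 at a4 (5>-8)).
s4 is not dominated — it holds its own against s1 at a1 (3>-9); s2 at a1 (3>-2); s3 at a1 (3>-1).

s2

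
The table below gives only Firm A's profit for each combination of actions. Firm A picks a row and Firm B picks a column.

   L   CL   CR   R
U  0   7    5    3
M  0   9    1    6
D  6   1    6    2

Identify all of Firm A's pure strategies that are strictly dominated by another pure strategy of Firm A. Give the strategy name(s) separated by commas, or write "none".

U: no other strategy beats it everywhere (M at L (0=0); D at CL (7>1)).
M: no other strategy beats it everywhere (U at L (0=0); D at CL (9>1)).
D is not dominated — it holds its own against U at L (6>0); M at L (6>0).

none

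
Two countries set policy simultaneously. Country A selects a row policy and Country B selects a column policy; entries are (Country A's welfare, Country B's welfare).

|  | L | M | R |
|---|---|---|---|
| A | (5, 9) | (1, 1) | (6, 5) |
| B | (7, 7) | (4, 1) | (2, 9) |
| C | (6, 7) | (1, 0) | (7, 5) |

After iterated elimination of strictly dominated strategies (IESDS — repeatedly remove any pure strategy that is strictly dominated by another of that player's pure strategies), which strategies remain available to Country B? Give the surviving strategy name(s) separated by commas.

L, R

Column M is eliminated: L beats it against every remaining row (A: 9>1, B: 7>1, C: 7>0).
Row A is eliminated: C beats it against every remaining column (L: 6>5, R: 7>6).
Among the remaining strategies, none is strictly dominated by another pure strategy of the same player, so the elimination stops.
Surviving strategies — Country A: {B, C}; Country B: {L, R}.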